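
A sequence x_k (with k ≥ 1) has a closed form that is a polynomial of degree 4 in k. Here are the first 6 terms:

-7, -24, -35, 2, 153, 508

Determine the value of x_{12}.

1st diffs: -17, -11, 37, 151, 355.
2nd diffs: 6, 48, 114, 204.
3rd diffs: 42, 66, 90.
4th diffs: 24, 24 (constant).
Newton forward-difference form: x_k = -7 + (-17)·C(k-1,1) + 6·C(k-1,2) + 42·C(k-1,3) + 24·C(k-1,4).
At k = 12: k-1 = 11, so x_{12} = -7 - 187 + 330 + 6930 + 7920 = 14986.

14986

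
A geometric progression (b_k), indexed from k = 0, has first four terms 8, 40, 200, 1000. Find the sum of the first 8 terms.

781248

Common ratio r = 5.
b_k = 8·5^(k-0).
S = 8·(5^8 - 1)/(5 - 1) = 8·(390625 - 1)/(4) = 781248.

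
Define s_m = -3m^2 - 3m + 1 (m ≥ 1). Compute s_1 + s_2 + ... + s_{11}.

Over m = 1..11: Σm = 66, Σm² = 506.
Total = (-3)·506 + (-3)·66 + (1)·11 = -1705.

-1705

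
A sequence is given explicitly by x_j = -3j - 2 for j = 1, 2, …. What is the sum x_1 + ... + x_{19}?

-608

Over j = 1..19: Σj = 190.
Total = (-3)·190 + (-2)·19 = -608.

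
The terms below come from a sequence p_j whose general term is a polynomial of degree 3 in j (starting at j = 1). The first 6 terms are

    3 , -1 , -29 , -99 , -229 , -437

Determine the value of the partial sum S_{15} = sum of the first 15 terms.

1st diffs: -4, -28, -70, -130, -208.
2nd diffs: -24, -42, -60, -78.
3rd diffs: -18, -18, -18 (constant).
So p_j = -3j^3 + 6j^2 - j + 1.
Continuing: …, -741, -1159, -1709, -2409, …, p_{15} = -8789.
Summing j = 1..15 (15 terms) gives -35865.

-35865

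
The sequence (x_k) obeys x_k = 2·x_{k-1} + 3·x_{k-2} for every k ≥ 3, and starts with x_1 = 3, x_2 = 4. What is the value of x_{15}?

Compute successive terms:
x_3 = 17  x_4 = 46  x_5 = 143  …  x_{12} = 310006  x_{13} = 930023  x_{14} = 2790064  x_{15} = 8370197.
(Characteristic roots are 3 and -1.)

8370197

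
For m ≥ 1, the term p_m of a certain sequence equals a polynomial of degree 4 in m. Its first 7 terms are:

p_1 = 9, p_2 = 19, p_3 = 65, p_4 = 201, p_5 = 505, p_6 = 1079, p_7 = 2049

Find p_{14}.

35551

1st diffs: 10, 46, 136, 304, 574, 970.
2nd diffs: 36, 90, 168, 270, 396.
3rd diffs: 54, 78, 102, 126.
4th diffs: 24, 24, 24 (constant).
Newton forward-difference form: p_m = 9 + 10·C(m-1,1) + 36·C(m-1,2) + 54·C(m-1,3) + 24·C(m-1,4).
At m = 14: m-1 = 13, so p_{14} = 9 + 130 + 2808 + 15444 + 17160 = 35551.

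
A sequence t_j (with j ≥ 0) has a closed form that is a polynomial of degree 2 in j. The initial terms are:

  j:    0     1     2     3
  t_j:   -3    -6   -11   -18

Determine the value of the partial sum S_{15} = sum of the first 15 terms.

1st diffs: -3, -5, -7.
2nd diffs: -2, -2 (constant).
So t_j = -j^2 - 2j - 3.
Continuing: …, -27, -38, -51, -66, …, t_{14} = -227.
Summing j = 0..14 (15 terms) gives -1270.

-1270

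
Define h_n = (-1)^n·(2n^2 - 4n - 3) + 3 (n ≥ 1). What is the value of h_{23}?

-960

(-1)^23 = -1; 2n^2 - 4n - 3 at n=23 is 963; so h_{23} = -960.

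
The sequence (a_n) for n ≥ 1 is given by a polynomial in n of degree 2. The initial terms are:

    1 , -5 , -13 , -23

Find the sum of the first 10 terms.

-500

1st diffs: -6, -8, -10.
2nd diffs: -2, -2 (constant).
So a_n = -n^2 - 3n + 5.
Continuing: …, -35, -49, -65, -83, …, a_{10} = -125.
Summing n = 1..10 (10 terms) gives -500.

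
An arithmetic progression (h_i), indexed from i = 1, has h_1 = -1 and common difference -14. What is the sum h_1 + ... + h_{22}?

-3256

h_i = -1 + (i - 1)·(-14).
h_{22} = -295; S = 22·(-1 + (-295))/2 = -3256.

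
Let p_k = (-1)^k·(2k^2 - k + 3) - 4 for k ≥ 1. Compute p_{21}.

(-1)^21 = -1; 2k^2 - k + 3 at k=21 is 864; so p_{21} = -868.

-868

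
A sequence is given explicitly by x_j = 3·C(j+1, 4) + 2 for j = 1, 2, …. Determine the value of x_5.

C(6, 4) = 15, so x_5 = 47.

47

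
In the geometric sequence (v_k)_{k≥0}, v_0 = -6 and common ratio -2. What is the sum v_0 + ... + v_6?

-258

v_k = (-6)·(-2)^(k-0).
S = (-6)·((-2)^7 - 1)/(-2 - 1) = (-6)·(-128 - 1)/(-3) = -258.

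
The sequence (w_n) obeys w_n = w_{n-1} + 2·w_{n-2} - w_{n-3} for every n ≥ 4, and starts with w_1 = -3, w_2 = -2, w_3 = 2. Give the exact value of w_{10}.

Applying the relation repeatedly:
w_4 = 1  w_5 = 7  w_6 = 7  w_7 = 20  w_8 = 27  w_9 = 60  w_{10} = 94.

94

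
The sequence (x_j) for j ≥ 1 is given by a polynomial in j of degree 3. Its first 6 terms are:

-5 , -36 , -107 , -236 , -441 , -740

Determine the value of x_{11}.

1st diffs: -31, -71, -129, -205, -299.
2nd diffs: -40, -58, -76, -94.
3rd diffs: -18, -18, -18 (constant).
So x_j = -3j^3 - 2j^2 - 4j + 4.
Evaluating at j = 11 gives x_{11} = -4275.

-4275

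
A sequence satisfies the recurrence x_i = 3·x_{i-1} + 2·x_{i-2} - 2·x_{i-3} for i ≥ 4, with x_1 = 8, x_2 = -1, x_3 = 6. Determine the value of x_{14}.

617130

Step forward from the initial values:
x_4 = 0  x_5 = 14  x_6 = 30  …  x_{11} = 15510  x_{12} = 52938  x_{13} = 180758  x_{14} = 617130.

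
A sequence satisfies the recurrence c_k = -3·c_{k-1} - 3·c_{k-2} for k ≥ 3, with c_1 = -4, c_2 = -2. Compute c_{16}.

Compute successive terms:
c_3 = 18, c_4 = -48, c_5 = 90, …, c_{13} = -2916, c_{14} = -1458, c_{15} = 13122, c_{16} = -34992.

-34992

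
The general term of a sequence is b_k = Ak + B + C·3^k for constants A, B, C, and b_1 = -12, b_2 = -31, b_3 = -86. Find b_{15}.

Plug in k = 1, 2, 3: A + B + 3C = -12; 2A + B + 9C = -31; 3A + B + 27C = -86.
Subtracting the first from the second: A + 6C = -19.
Subtracting the second from the third: A + 18C = -55.
Solving: C = -3, A = -1, then B = -2.
Therefore b_{15} = -15 + (-2) + (-3)·14348907 = -43046738.

-43046738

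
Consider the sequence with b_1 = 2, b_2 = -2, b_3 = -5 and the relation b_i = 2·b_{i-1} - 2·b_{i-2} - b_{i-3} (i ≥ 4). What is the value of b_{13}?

-174

Compute successive terms:
b_4 = -8, b_5 = -4, b_6 = 13, b_7 = 42, b_8 = 62, b_9 = 27, b_{10} = -112, b_{11} = -340, b_{12} = -483, b_{13} = -174.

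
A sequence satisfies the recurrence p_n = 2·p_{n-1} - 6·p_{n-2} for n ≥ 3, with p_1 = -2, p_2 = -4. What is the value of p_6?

Step forward from the initial values:
p_3 = 4  p_4 = 32  p_5 = 40  p_6 = -112.

-112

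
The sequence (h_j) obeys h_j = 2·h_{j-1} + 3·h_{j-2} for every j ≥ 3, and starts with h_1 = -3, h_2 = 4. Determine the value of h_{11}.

Compute successive terms:
h_3 = -1  h_4 = 10  h_5 = 17  h_6 = 64  h_7 = 179  h_8 = 550  h_9 = 1637  h_{10} = 4924  h_{11} = 14759.
(Characteristic roots are 3 and -1.)

14759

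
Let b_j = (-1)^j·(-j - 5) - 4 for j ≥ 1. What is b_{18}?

(-1)^18 = 1; -j - 5 at j=18 is -23; so b_{18} = -27.

-27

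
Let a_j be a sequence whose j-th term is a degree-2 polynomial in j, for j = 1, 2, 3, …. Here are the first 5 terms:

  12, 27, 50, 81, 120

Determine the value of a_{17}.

1st diffs: 15, 23, 31, 39.
2nd diffs: 8, 8, 8 (constant).
So a_j = 4j^2 + 3j + 5.
Evaluating at j = 17 gives a_{17} = 1212.

1212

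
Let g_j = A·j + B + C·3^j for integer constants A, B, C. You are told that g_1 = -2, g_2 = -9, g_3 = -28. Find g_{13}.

The three given values yield: A + B + 3C = -2; 2A + B + 9C = -9; 3A + B + 27C = -28.
Subtracting the first from the second: A + 6C = -7.
Subtracting the second from the third: A + 18C = -19.
Solving: C = -1, A = -1, then B = 2.
Hence g_{13} = -1·13 + 2 + (-1)·1594323 = -1594334.

-1594334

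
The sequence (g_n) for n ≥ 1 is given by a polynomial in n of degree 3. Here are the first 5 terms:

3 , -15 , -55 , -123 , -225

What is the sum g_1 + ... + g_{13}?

1st diffs: -18, -40, -68, -102.
2nd diffs: -22, -28, -34.
3rd diffs: -6, -6 (constant).
So g_n = -n^3 - 5n^2 + 4n + 5.
Continuing: …, -367, -555, -795, -1093, …, g_{13} = -2985.
Summing n = 1..13 (13 terms) gives -11947.

-11947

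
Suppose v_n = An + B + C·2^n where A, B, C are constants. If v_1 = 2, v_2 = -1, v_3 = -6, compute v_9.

-516

Write the equations: A + B + 2C = 2; 2A + B + 4C = -1; 3A + B + 8C = -6.
Subtracting the first from the second: A + 2C = -3.
Subtracting the second from the third: A + 4C = -5.
Solving: C = -1, A = -1, then B = 5.
So v_n = -1·n + 5 + (-1)·2^n; at n=9 this is -516.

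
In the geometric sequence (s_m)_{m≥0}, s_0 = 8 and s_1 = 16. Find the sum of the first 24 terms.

134217720

Common ratio r = 2.
s_m = 8·2^(m-0).
S = 8·(2^24 - 1)/(2 - 1) = 8·(16777216 - 1)/(1) = 134217720.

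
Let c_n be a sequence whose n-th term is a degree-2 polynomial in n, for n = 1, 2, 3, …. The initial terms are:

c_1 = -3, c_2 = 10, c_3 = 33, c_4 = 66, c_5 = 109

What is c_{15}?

1089

1st diffs: 13, 23, 33, 43.
2nd diffs: 10, 10, 10 (constant).
Newton forward-difference form: c_n = -3 + 13·C(n-1,1) + 10·C(n-1,2).
At n = 15: n-1 = 14, so c_{15} = -3 + 182 + 910 = 1089.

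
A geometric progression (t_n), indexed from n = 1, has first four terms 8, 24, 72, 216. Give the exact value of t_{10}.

157464

Common ratio r = 3.
t_n = 8·3^(n-1).
t_{10} = 8·3^9 = 157464.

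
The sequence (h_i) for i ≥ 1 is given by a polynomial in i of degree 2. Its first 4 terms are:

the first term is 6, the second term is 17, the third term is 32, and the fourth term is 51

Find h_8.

167

1st diffs: 11, 15, 19.
2nd diffs: 4, 4 (constant).
Newton forward-difference form: h_i = 6 + 11·C(i-1,1) + 4·C(i-1,2).
At i = 8: i-1 = 7, so h_8 = 6 + 77 + 84 = 167.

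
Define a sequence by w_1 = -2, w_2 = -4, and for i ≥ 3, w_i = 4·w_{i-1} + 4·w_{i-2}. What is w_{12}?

Applying the relation repeatedly:
w_3 = -24; w_4 = -112; w_5 = -544; w_6 = -2624; w_7 = -12672; w_8 = -61184; w_9 = -295424; w_{10} = -1426432; w_{11} = -6887424; w_{12} = -33255424.

-33255424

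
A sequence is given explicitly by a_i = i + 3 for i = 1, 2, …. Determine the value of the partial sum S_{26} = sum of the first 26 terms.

429

Over i = 1..26: Σi = 351.
Total = (1)·351 + (3)·26 = 429.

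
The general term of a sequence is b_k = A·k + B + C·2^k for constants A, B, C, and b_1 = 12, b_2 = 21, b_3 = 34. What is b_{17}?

Plug in k = 1, 2, 3: A + B + 2C = 12; 2A + B + 4C = 21; 3A + B + 8C = 34.
Subtracting the first from the second: A + 2C = 9.
Subtracting the second from the third: A + 4C = 13.
Solving: C = 2, A = 5, then B = 3.
Hence b_{17} = 5·17 + 3 + 2·131072 = 262232.

262232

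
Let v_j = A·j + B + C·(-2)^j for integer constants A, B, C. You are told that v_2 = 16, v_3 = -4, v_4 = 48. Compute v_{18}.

524360

Write the equations: 2A + B + 4C = 16; 3A + B - 8C = -4; 4A + B + 16C = 48.
Subtracting the first from the second: A - 12C = -20.
Subtracting the second from the third: A + 24C = 52.
Solving: C = 2, A = 4, then B = 0.
Therefore v_{18} = 72 + 0 + 2·262144 = 524360.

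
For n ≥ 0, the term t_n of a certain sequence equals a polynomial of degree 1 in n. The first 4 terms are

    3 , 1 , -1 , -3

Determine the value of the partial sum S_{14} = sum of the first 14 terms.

-140

1st diffs: -2, -2, -2 (constant).
So t_n = -2n + 3.
Continuing: …, -5, -7, -9, -11, …, t_{13} = -23.
Summing n = 0..13 (14 terms) gives -140.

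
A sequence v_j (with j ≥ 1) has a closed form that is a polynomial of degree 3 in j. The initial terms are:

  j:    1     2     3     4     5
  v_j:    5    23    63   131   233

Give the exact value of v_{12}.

1st diffs: 18, 40, 68, 102.
2nd diffs: 22, 28, 34.
3rd diffs: 6, 6 (constant).
So v_j = j^3 + 5j^2 - 4j + 3.
Evaluating at j = 12 gives v_{12} = 2403.

2403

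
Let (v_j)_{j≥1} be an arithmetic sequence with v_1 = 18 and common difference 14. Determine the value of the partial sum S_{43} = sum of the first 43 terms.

v_j = 18 + (j - 1)·14.
v_{43} = 606; S = 43·(18 + 606)/2 = 13416.

13416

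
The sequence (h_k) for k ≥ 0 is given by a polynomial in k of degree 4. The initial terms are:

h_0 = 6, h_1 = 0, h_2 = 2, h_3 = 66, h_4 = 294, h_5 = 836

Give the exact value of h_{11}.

25130

1st diffs: -6, 2, 64, 228, 542.
2nd diffs: 8, 62, 164, 314.
3rd diffs: 54, 102, 150.
4th diffs: 48, 48 (constant).
So h_k = 2k^4 - 3k^3 - k^2 - 4k + 6.
Evaluating at k = 11 gives h_{11} = 25130.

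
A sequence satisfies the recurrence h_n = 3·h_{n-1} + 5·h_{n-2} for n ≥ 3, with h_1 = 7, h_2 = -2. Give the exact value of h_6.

1513

Applying the relation repeatedly:
h_3 = 29;  h_4 = 77;  h_5 = 376;  h_6 = 1513.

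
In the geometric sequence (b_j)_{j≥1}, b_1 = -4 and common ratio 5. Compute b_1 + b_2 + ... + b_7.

b_j = (-4)·5^(j-1).
S = (-4)·(5^7 - 1)/(5 - 1) = (-4)·(78125 - 1)/(4) = -78124.

-78124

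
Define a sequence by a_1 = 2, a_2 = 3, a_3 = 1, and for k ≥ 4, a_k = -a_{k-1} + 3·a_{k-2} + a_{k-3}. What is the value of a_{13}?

Iterate the recurrence:
a_4 = 10, a_5 = -4, a_6 = 35, a_7 = -37, a_8 = 138, a_9 = -214, a_{10} = 591, a_{11} = -1095, a_{12} = 2654, a_{13} = -5348.

-5348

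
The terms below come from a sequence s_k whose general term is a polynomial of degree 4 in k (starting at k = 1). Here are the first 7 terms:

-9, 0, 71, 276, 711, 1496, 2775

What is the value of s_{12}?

1st diffs: 9, 71, 205, 435, 785, 1279.
2nd diffs: 62, 134, 230, 350, 494.
3rd diffs: 72, 96, 120, 144.
4th diffs: 24, 24, 24 (constant).
So s_k = k^4 + 2k^3 - 6k^2 - 2k - 4.
Evaluating at k = 12 gives s_{12} = 23300.

23300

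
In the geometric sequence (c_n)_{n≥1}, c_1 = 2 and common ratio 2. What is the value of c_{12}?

4096

c_n = 2·2^(n-1).
c_{12} = 2·2^11 = 4096.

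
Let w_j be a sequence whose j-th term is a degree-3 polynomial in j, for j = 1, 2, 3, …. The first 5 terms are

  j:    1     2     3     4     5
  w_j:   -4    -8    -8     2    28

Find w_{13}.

1st diffs: -4, 0, 10, 26.
2nd diffs: 4, 10, 16.
3rd diffs: 6, 6 (constant).
Newton forward-difference form: w_j = -4 + (-4)·C(j-1,1) + 4·C(j-1,2) + 6·C(j-1,3).
At j = 13: j-1 = 12, so w_{13} = -4 - 48 + 264 + 1320 = 1532.

1532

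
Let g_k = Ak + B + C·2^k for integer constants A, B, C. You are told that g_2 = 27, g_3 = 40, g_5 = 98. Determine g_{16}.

Plug in k = 2, 3, 5: 2A + B + 4C = 27; 3A + B + 8C = 40; 5A + B + 32C = 98.
Subtracting the first from the second: A + 4C = 13.
Subtracting the second from the third: 2A + 24C = 58.
Solving: C = 2, A = 5, then B = 9.
Hence g_{16} = 5·16 + 9 + 2·65536 = 131161.

131161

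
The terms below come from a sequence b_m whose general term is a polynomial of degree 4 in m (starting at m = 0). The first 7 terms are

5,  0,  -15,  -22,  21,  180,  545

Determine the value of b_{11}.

1st diffs: -5, -15, -7, 43, 159, 365.
2nd diffs: -10, 8, 50, 116, 206.
3rd diffs: 18, 42, 66, 90.
4th diffs: 24, 24, 24 (constant).
So b_m = m^4 - 3m^3 - 3m^2 + 5.
Evaluating at m = 11 gives b_{11} = 10290.

10290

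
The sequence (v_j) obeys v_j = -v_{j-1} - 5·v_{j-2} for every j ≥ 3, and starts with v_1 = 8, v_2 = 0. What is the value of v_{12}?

Compute successive terms:
v_3 = -40, v_4 = 40, v_5 = 160, v_6 = -360, v_7 = -440, v_8 = 2240, v_9 = -40, v_{10} = -11160, v_{11} = 11360, v_{12} = 44440.

44440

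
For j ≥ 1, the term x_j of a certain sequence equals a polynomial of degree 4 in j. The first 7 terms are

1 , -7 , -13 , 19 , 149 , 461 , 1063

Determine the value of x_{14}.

27509

1st diffs: -8, -6, 32, 130, 312, 602.
2nd diffs: 2, 38, 98, 182, 290.
3rd diffs: 36, 60, 84, 108.
4th diffs: 24, 24, 24 (constant).
Newton forward-difference form: x_j = 1 + (-8)·C(j-1,1) + 2·C(j-1,2) + 36·C(j-1,3) + 24·C(j-1,4).
At j = 14: j-1 = 13, so x_{14} = 1 - 104 + 156 + 10296 + 17160 = 27509.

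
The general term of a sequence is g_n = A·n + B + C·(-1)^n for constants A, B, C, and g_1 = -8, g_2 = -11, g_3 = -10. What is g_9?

Write the equations: A + B - C = -8; 2A + B + C = -11; 3A + B - C = -10.
Subtracting the first from the second: A + 2C = -3.
Subtracting the second from the third: A - 2C = 1.
Solving: C = -1, A = -1, then B = -8.
Hence g_9 = -1·9 + (-8) + (-1)·(-1) = -16.

-16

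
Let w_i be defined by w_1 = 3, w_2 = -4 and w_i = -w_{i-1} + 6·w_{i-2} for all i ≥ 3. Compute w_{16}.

-28665046

w_3 = 22, w_4 = -46, w_5 = 178, …, w_{13} = 1066978, w_{14} = -3180454, w_{15} = 9582322, w_{16} = -28665046.
(Characteristic roots are 2 and -3.)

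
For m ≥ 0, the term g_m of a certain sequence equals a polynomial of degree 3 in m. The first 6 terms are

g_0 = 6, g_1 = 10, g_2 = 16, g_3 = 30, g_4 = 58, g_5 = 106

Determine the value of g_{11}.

1st diffs: 4, 6, 14, 28, 48.
2nd diffs: 2, 8, 14, 20.
3rd diffs: 6, 6, 6 (constant).
So g_m = m^3 - 2m^2 + 5m + 6.
Evaluating at m = 11 gives g_{11} = 1150.

1150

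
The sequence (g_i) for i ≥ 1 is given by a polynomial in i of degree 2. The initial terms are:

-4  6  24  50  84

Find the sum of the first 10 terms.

1370

1st diffs: 10, 18, 26, 34.
2nd diffs: 8, 8, 8 (constant).
Newton forward-difference form: g_i = -4 + 10·C(i-1,1) + 8·C(i-1,2).
Continuing: …, 126, 176, 234, 300, …, g_{10} = 374.
Summing i = 1..10 (10 terms) gives 1370.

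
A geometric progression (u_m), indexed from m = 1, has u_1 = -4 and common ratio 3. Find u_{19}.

-1549681956

u_m = (-4)·3^(m-1).
u_{19} = (-4)·3^18 = -1549681956.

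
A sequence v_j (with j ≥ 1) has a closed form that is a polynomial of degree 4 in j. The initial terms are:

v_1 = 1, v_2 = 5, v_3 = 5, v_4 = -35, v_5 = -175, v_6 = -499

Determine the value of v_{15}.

-37435

1st diffs: 4, 0, -40, -140, -324.
2nd diffs: -4, -40, -100, -184.
3rd diffs: -36, -60, -84.
4th diffs: -24, -24 (constant).
Newton forward-difference form: v_j = 1 + 4·C(j-1,1) + (-4)·C(j-1,2) + (-36)·C(j-1,3) + (-24)·C(j-1,4).
At j = 15: j-1 = 14, so v_{15} = 1 + 56 - 364 - 13104 - 24024 = -37435.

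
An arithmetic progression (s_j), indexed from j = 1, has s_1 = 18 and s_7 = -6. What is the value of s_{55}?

-198

Common difference d = (-6 - 18) / (7 - 1) = -4.
s_j = 18 + (j - 1)·(-4).
s_{55} = 18 + 54·(-4) = -198.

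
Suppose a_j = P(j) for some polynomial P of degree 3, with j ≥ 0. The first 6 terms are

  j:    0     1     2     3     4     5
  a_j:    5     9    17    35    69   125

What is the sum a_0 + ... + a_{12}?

1st diffs: 4, 8, 18, 34, 56.
2nd diffs: 4, 10, 16, 22.
3rd diffs: 6, 6, 6 (constant).
So a_j = j^3 - j^2 + 4j + 5.
Continuing: …, 209, 327, 485, 689, …, a_{12} = 1637.
Summing j = 0..12 (13 terms) gives 5811.

5811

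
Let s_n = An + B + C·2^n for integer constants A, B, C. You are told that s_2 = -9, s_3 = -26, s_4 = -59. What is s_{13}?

-32772

Write the equations: 2A + B + 4C = -9; 3A + B + 8C = -26; 4A + B + 16C = -59.
Subtracting the first from the second: A + 4C = -17.
Subtracting the second from the third: A + 8C = -33.
Solving: C = -4, A = -1, then B = 9.
Therefore s_{13} = -13 + 9 + (-4)·8192 = -32772.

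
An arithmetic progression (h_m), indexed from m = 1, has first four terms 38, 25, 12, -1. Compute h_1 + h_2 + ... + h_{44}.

Common difference d = -13.
h_m = 38 + (m - 1)·(-13).
h_{44} = -521; S = 44·(38 + (-521))/2 = -10626.

-10626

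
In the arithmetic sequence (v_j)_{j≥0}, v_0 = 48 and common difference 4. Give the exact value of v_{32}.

176

v_j = 48 + (j - 0)·4.
v_{32} = 48 + 32·4 = 176.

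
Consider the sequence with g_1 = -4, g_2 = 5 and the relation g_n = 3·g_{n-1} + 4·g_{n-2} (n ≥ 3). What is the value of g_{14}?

Applying the relation repeatedly:
g_3 = -1, g_4 = 17, g_5 = 47, …, g_{11} = 209711, g_{12} = 838865, g_{13} = 3355439, g_{14} = 13421777.
(Characteristic roots are 4 and -1.)

13421777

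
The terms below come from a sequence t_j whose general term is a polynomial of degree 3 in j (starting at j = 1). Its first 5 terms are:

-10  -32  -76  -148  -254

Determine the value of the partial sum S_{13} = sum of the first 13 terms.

-12428

1st diffs: -22, -44, -72, -106.
2nd diffs: -22, -28, -34.
3rd diffs: -6, -6 (constant).
Newton forward-difference form: t_j = -10 + (-22)·C(j-1,1) + (-22)·C(j-1,2) + (-6)·C(j-1,3).
Continuing: …, -400, -592, -836, -1138, …, t_{13} = -3046.
Summing j = 1..13 (13 terms) gives -12428.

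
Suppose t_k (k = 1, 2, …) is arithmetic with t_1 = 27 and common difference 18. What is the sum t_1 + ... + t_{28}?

7560

t_k = 27 + (k - 1)·18.
t_{28} = 513; S = 28·(27 + 513)/2 = 7560.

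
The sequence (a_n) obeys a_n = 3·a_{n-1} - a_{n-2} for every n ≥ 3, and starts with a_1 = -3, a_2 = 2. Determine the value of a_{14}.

381890

Step forward from the initial values:
a_3 = 9, a_4 = 25, a_5 = 66, …, a_{11} = 21282, a_{12} = 55717, a_{13} = 145869, a_{14} = 381890.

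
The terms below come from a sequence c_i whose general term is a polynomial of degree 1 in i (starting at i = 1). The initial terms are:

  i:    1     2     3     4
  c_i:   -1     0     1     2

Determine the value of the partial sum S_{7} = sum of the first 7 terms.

14

1st diffs: 1, 1, 1 (constant).
So c_i = i - 2.
Continuing: 3, 4, 5.
Summing i = 1..7 (7 terms) gives 14.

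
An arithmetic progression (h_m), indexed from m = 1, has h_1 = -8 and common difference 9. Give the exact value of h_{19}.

h_m = -8 + (m - 1)·9.
h_{19} = -8 + 18·9 = 154.

154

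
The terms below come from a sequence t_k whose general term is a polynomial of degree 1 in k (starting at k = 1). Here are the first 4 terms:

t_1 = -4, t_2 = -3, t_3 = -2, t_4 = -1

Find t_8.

3

1st diffs: 1, 1, 1 (constant).
So t_k = k - 5.
Evaluating at k = 8 gives t_8 = 3.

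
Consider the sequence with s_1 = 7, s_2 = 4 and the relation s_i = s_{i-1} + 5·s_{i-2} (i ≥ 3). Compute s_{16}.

Compute successive terms:
s_3 = 39; s_4 = 59; s_5 = 254; …; s_{13} = 811039; s_{14} = 2246884; s_{15} = 6302079; s_{16} = 17536499.

17536499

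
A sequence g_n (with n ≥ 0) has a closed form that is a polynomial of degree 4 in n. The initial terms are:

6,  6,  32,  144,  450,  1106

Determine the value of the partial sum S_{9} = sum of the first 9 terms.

15846

1st diffs: 0, 26, 112, 306, 656.
2nd diffs: 26, 86, 194, 350.
3rd diffs: 60, 108, 156.
4th diffs: 48, 48 (constant).
So g_n = 2n^4 - 2n^3 + 5n^2 - 5n + 6.
Continuing: 2316, 4332, 7454.
Summing n = 0..8 (9 terms) gives 15846.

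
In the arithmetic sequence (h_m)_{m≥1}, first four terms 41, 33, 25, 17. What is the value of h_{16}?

-79

Common difference d = -8.
h_m = 41 + (m - 1)·(-8).
h_{16} = 41 + 15·(-8) = -79.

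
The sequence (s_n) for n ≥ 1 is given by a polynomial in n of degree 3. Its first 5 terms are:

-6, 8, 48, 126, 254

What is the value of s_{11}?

1st diffs: 14, 40, 78, 128.
2nd diffs: 26, 38, 50.
3rd diffs: 12, 12 (constant).
Newton forward-difference form: s_n = -6 + 14·C(n-1,1) + 26·C(n-1,2) + 12·C(n-1,3).
At n = 11: n-1 = 10, so s_{11} = -6 + 140 + 1170 + 1440 = 2744.

2744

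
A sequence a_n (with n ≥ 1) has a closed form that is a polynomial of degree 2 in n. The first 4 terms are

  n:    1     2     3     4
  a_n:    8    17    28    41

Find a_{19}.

476

1st diffs: 9, 11, 13.
2nd diffs: 2, 2 (constant).
Newton forward-difference form: a_n = 8 + 9·C(n-1,1) + 2·C(n-1,2).
At n = 19: n-1 = 18, so a_{19} = 8 + 162 + 306 = 476.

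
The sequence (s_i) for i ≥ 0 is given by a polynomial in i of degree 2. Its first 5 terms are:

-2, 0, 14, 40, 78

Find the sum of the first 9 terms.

1062

1st diffs: 2, 14, 26, 38.
2nd diffs: 12, 12, 12 (constant).
Newton forward-difference form: s_i = -2 + 2·C(i,1) + 12·C(i,2).
Continuing: 128, 190, 264, 350.
Summing i = 0..8 (9 terms) gives 1062.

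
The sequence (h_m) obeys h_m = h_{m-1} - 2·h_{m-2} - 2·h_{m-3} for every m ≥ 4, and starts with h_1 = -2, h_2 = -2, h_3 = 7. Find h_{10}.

Compute successive terms:
h_4 = 15  h_5 = 5  h_6 = -39  h_7 = -79  h_8 = -11  h_9 = 225  h_{10} = 405.

405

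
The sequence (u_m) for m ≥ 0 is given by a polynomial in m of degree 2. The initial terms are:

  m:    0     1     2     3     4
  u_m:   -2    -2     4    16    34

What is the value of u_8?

166

1st diffs: 0, 6, 12, 18.
2nd diffs: 6, 6, 6 (constant).
So u_m = 3m^2 - 3m - 2.
Evaluating at m = 8 gives u_8 = 166.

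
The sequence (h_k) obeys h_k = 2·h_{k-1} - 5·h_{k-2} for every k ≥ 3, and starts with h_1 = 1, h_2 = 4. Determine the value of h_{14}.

Iterate the recurrence:
h_3 = 3;  h_4 = -14;  h_5 = -43;  …;  h_{11} = -4437;  h_{12} = 2506;  h_{13} = 27197;  h_{14} = 41864.

41864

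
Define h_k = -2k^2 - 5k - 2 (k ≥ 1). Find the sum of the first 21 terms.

Over k = 1..21: Σk = 231, Σk² = 3311.
Total = (-2)·3311 + (-5)·231 + (-2)·21 = -7819.

-7819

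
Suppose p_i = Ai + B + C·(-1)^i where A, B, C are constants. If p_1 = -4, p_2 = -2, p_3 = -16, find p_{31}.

Write the equations: A + B - C = -4; 2A + B + C = -2; 3A + B - C = -16.
Subtracting the first from the second: A + 2C = 2.
Subtracting the second from the third: A - 2C = -14.
Solving: C = 4, A = -6, then B = 6.
Hence p_{31} = -6·31 + 6 + 4·(-1) = -184.

-184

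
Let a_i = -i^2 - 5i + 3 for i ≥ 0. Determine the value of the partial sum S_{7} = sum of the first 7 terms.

-175

Over i = 0..6: Σi = 21, Σi² = 91.
Total = (-1)·91 + (-5)·21 + (3)·7 = -175.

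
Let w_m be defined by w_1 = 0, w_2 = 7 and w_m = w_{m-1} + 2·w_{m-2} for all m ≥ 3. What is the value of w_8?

Step forward from the initial values:
w_3 = 7;  w_4 = 21;  w_5 = 35;  w_6 = 77;  w_7 = 147;  w_8 = 301.
(Characteristic roots are 2 and -1.)

301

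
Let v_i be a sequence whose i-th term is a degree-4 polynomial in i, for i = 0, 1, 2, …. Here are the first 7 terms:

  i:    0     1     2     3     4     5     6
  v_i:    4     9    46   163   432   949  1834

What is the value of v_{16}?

1st diffs: 5, 37, 117, 269, 517, 885.
2nd diffs: 32, 80, 152, 248, 368.
3rd diffs: 48, 72, 96, 120.
4th diffs: 24, 24, 24 (constant).
So v_i = i^4 + 2i^3 + 3i^2 - i + 4.
Evaluating at i = 16 gives v_{16} = 74484.

74484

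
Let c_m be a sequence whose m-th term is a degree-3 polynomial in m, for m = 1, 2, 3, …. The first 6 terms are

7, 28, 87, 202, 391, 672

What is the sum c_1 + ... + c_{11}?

13442

1st diffs: 21, 59, 115, 189, 281.
2nd diffs: 38, 56, 74, 92.
3rd diffs: 18, 18, 18 (constant).
Newton forward-difference form: c_m = 7 + 21·C(m-1,1) + 38·C(m-1,2) + 18·C(m-1,3).
Continuing: …, 1063, 1582, 2247, 3076, …, c_{11} = 4087.
Summing m = 1..11 (11 terms) gives 13442.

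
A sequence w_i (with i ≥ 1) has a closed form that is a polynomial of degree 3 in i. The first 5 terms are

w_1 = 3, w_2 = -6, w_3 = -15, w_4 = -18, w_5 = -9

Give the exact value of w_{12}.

894

1st diffs: -9, -9, -3, 9.
2nd diffs: 0, 6, 12.
3rd diffs: 6, 6 (constant).
Newton forward-difference form: w_i = 3 + (-9)·C(i-1,1) + 6·C(i-1,3).
At i = 12: i-1 = 11, so w_{12} = 3 - 99 + 990 = 894.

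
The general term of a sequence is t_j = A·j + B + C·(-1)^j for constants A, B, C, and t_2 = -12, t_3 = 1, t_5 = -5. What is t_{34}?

-108

Plug in j = 2, 3, 5: 2A + B + C = -12; 3A + B - C = 1; 5A + B - C = -5.
Subtracting the first from the second: A - 2C = 13.
Subtracting the second from the third: 2A = -6.
Solving: C = -8, A = -3, then B = 2.
Therefore t_{34} = -102 + 2 + (-8)·1 = -108.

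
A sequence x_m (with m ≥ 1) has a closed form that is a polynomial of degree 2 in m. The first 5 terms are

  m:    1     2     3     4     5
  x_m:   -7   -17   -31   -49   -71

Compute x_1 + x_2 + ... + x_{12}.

1st diffs: -10, -14, -18, -22.
2nd diffs: -4, -4, -4 (constant).
Newton forward-difference form: x_m = -7 + (-10)·C(m-1,1) + (-4)·C(m-1,2).
Continuing: …, -97, -127, -161, -199, …, x_{12} = -337.
Summing m = 1..12 (12 terms) gives -1624.

-1624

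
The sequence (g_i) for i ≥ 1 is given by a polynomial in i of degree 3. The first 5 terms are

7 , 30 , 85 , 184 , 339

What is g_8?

1260

1st diffs: 23, 55, 99, 155.
2nd diffs: 32, 44, 56.
3rd diffs: 12, 12 (constant).
So g_i = 2i^3 + 4i^2 - 3i + 4.
Evaluating at i = 8 gives g_8 = 1260.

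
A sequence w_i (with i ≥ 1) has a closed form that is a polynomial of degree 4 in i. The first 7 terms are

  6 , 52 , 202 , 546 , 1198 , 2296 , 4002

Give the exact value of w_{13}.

1st diffs: 46, 150, 344, 652, 1098, 1706.
2nd diffs: 104, 194, 308, 446, 608.
3rd diffs: 90, 114, 138, 162.
4th diffs: 24, 24, 24 (constant).
Newton forward-difference form: w_i = 6 + 46·C(i-1,1) + 104·C(i-1,2) + 90·C(i-1,3) + 24·C(i-1,4).
At i = 13: i-1 = 12, so w_{13} = 6 + 552 + 6864 + 19800 + 11880 = 39102.

39102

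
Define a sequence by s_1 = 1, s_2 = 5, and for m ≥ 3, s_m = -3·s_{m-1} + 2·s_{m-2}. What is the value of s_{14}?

Step forward from the initial values:
s_3 = -13; s_4 = 49; s_5 = -173; …; s_{11} = -353509; s_{12} = 1259041; s_{13} = -4484141; s_{14} = 15970505.

15970505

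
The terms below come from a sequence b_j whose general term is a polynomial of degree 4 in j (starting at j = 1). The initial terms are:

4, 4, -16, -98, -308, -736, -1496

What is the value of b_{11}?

1st diffs: 0, -20, -82, -210, -428, -760.
2nd diffs: -20, -62, -128, -218, -332.
3rd diffs: -42, -66, -90, -114.
4th diffs: -24, -24, -24 (constant).
Newton forward-difference form: b_j = 4 + (-20)·C(j-1,2) + (-42)·C(j-1,3) + (-24)·C(j-1,4).
At j = 11: j-1 = 10, so b_{11} = 4 - 900 - 5040 - 5040 = -10976.

-10976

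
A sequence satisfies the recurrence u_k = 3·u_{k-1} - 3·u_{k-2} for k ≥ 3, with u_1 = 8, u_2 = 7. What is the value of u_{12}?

4131

Applying the relation repeatedly:
u_3 = -3;  u_4 = -30;  u_5 = -81;  u_6 = -153;  u_7 = -216;  u_8 = -189;  u_9 = 81;  u_{10} = 810;  u_{11} = 2187;  u_{12} = 4131.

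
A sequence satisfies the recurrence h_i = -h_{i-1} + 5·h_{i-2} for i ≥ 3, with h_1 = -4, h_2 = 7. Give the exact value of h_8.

Step forward from the initial values:
h_3 = -27, h_4 = 62, h_5 = -197, h_6 = 507, h_7 = -1492, h_8 = 4027.

4027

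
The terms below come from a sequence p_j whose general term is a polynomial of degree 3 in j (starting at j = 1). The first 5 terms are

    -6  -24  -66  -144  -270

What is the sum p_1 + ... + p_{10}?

-6270

1st diffs: -18, -42, -78, -126.
2nd diffs: -24, -36, -48.
3rd diffs: -12, -12 (constant).
Newton forward-difference form: p_j = -6 + (-18)·C(j-1,1) + (-24)·C(j-1,2) + (-12)·C(j-1,3).
Continuing: …, -456, -714, -1056, -1494, …, p_{10} = -2040.
Summing j = 1..10 (10 terms) gives -6270.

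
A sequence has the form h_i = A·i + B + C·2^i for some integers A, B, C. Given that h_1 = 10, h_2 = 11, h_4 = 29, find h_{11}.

4072

The three given values yield: A + B + 2C = 10; 2A + B + 4C = 11; 4A + B + 16C = 29.
Subtracting the first from the second: A + 2C = 1.
Subtracting the second from the third: 2A + 12C = 18.
Solving: C = 2, A = -3, then B = 9.
So h_i = -3·i + 9 + 2·2^i; at i=11 this is 4072.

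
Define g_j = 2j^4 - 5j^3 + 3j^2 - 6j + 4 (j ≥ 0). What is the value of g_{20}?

281084

g_{20} = 2·20^4 - 5·20^3 + 3·20^2 - 6·20 + 4 = 281084.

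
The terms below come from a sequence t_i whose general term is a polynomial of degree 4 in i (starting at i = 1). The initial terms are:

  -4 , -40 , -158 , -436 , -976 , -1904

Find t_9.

-8636

1st diffs: -36, -118, -278, -540, -928.
2nd diffs: -82, -160, -262, -388.
3rd diffs: -78, -102, -126.
4th diffs: -24, -24 (constant).
Newton forward-difference form: t_i = -4 + (-36)·C(i-1,1) + (-82)·C(i-1,2) + (-78)·C(i-1,3) + (-24)·C(i-1,4).
At i = 9: i-1 = 8, so t_9 = -4 - 288 - 2296 - 4368 - 1680 = -8636.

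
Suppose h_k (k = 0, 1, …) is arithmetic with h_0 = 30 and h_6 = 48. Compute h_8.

Common difference d = (48 - 30) / (6 - 0) = 3.
h_k = 30 + (k - 0)·3.
h_8 = 30 + 8·3 = 54.

54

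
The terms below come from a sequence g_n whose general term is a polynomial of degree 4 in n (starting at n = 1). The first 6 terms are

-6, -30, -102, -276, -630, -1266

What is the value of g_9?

1st diffs: -24, -72, -174, -354, -636.
2nd diffs: -48, -102, -180, -282.
3rd diffs: -54, -78, -102.
4th diffs: -24, -24 (constant).
Newton forward-difference form: g_n = -6 + (-24)·C(n-1,1) + (-48)·C(n-1,2) + (-54)·C(n-1,3) + (-24)·C(n-1,4).
At n = 9: n-1 = 8, so g_9 = -6 - 192 - 1344 - 3024 - 1680 = -6246.

-6246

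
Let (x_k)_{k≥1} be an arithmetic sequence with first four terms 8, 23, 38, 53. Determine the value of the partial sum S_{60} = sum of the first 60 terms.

27030

Common difference d = 15.
x_k = 8 + (k - 1)·15.
x_{60} = 893; S = 60·(8 + 893)/2 = 27030.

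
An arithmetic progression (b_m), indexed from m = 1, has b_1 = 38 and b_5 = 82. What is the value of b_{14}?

Common difference d = (82 - 38) / (5 - 1) = 11.
b_m = 38 + (m - 1)·11.
b_{14} = 38 + 13·11 = 181.

181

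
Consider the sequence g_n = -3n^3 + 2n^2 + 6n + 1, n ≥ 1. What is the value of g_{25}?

g_{25} = -3·25^3 + 2·25^2 + 6·25 + 1 = -45474.

-45474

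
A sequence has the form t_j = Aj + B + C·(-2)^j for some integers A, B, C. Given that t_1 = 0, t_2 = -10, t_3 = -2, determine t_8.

-286

Plug in j = 1, 2, 3: A + B - 2C = 0; 2A + B + 4C = -10; 3A + B - 8C = -2.
Subtracting the first from the second: A + 6C = -10.
Subtracting the second from the third: A - 12C = 8.
Solving: C = -1, A = -4, then B = 2.
Therefore t_8 = -32 + 2 + (-1)·256 = -286.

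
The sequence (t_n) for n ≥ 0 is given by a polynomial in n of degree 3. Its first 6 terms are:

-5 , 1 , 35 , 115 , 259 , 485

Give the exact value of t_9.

2569

1st diffs: 6, 34, 80, 144, 226.
2nd diffs: 28, 46, 64, 82.
3rd diffs: 18, 18, 18 (constant).
So t_n = 3n^3 + 5n^2 - 2n - 5.
Evaluating at n = 9 gives t_9 = 2569.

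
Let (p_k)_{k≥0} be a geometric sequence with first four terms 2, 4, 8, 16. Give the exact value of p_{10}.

2048

Common ratio r = 2.
p_k = 2·2^(k-0).
p_{10} = 2·2^10 = 2048.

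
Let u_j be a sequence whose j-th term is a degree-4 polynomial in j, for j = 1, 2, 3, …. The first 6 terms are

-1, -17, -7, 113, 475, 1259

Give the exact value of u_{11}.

21169

1st diffs: -16, 10, 120, 362, 784.
2nd diffs: 26, 110, 242, 422.
3rd diffs: 84, 132, 180.
4th diffs: 48, 48 (constant).
Newton forward-difference form: u_j = -1 + (-16)·C(j-1,1) + 26·C(j-1,2) + 84·C(j-1,3) + 48·C(j-1,4).
At j = 11: j-1 = 10, so u_{11} = -1 - 160 + 1170 + 10080 + 10080 = 21169.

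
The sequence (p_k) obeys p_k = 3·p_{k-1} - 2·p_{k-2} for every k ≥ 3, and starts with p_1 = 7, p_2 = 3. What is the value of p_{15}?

p_3 = -5;  p_4 = -21;  p_5 = -53;  …;  p_{12} = -8181;  p_{13} = -16373;  p_{14} = -32757;  p_{15} = -65525.
(Characteristic roots are 2 and 1.)

-65525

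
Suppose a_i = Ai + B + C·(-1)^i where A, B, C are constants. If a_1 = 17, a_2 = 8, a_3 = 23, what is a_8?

The three given values yield: A + B - C = 17; 2A + B + C = 8; 3A + B - C = 23.
Subtracting the first from the second: A + 2C = -9.
Subtracting the second from the third: A - 2C = 15.
Solving: C = -6, A = 3, then B = 8.
Hence a_8 = 3·8 + 8 + (-6)·1 = 26.

26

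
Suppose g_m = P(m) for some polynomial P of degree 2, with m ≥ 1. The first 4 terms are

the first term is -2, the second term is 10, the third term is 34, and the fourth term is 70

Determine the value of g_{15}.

1st diffs: 12, 24, 36.
2nd diffs: 12, 12 (constant).
Newton forward-difference form: g_m = -2 + 12·C(m-1,1) + 12·C(m-1,2).
At m = 15: m-1 = 14, so g_{15} = -2 + 168 + 1092 = 1258.

1258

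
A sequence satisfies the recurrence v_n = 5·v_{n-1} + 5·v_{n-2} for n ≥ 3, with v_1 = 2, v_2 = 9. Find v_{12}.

Iterate the recurrence:
v_3 = 55, v_4 = 320, v_5 = 1875, v_6 = 10975, v_7 = 64250, v_8 = 376125, v_9 = 2201875, v_{10} = 12890000, v_{11} = 75459375, v_{12} = 441746875.

441746875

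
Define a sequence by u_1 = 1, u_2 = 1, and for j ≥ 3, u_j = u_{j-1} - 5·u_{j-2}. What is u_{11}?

2531

u_3 = -4; u_4 = -9; u_5 = 11; u_6 = 56; u_7 = 1; u_8 = -279; u_9 = -284; u_{10} = 1111; u_{11} = 2531.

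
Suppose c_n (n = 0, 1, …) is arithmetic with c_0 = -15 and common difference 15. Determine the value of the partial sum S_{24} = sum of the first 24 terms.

c_n = -15 + (n - 0)·15.
c_{23} = 330; S = 24·(-15 + 330)/2 = 3780.

3780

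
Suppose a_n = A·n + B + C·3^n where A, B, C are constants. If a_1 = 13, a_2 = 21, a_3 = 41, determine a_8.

6585

Write the equations: A + B + 3C = 13; 2A + B + 9C = 21; 3A + B + 27C = 41.
Subtracting the first from the second: A + 6C = 8.
Subtracting the second from the third: A + 18C = 20.
Solving: C = 1, A = 2, then B = 8.
So a_n = 2·n + 8 + 1·3^n; at n=8 this is 6585.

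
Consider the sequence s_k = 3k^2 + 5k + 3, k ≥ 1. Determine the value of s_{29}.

2671

s_{29} = 3·29^2 + 5·29 + 3 = 2671.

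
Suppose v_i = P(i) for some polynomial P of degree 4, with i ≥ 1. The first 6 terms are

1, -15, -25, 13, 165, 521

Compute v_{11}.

1st diffs: -16, -10, 38, 152, 356.
2nd diffs: 6, 48, 114, 204.
3rd diffs: 42, 66, 90.
4th diffs: 24, 24 (constant).
Newton forward-difference form: v_i = 1 + (-16)·C(i-1,1) + 6·C(i-1,2) + 42·C(i-1,3) + 24·C(i-1,4).
At i = 11: i-1 = 10, so v_{11} = 1 - 160 + 270 + 5040 + 5040 = 10191.

10191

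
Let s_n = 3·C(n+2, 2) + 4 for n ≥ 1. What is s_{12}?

277

C(14, 2) = 91, so s_{12} = 277.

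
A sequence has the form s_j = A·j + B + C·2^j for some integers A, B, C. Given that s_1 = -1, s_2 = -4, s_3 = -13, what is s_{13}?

The three given values yield: A + B + 2C = -1; 2A + B + 4C = -4; 3A + B + 8C = -13.
Subtracting the first from the second: A + 2C = -3.
Subtracting the second from the third: A + 4C = -9.
Solving: C = -3, A = 3, then B = 2.
Therefore s_{13} = 39 + 2 + (-3)·8192 = -24535.

-24535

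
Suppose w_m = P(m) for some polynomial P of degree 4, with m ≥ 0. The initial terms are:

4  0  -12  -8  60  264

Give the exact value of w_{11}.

1st diffs: -4, -12, 4, 68, 204.
2nd diffs: -8, 16, 64, 136.
3rd diffs: 24, 48, 72.
4th diffs: 24, 24 (constant).
Newton forward-difference form: w_m = 4 + (-4)·C(m,1) + (-8)·C(m,2) + 24·C(m,3) + 24·C(m,4).
At m = 11: m = 11, so w_{11} = 4 - 44 - 440 + 3960 + 7920 = 11400.

11400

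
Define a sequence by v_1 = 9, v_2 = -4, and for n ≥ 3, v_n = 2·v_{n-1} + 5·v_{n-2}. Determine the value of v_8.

Applying the relation repeatedly:
v_3 = 37; v_4 = 54; v_5 = 293; v_6 = 856; v_7 = 3177; v_8 = 10634.

10634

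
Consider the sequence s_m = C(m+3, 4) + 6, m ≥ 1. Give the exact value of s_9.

501

C(12, 4) = 495, so s_9 = 501.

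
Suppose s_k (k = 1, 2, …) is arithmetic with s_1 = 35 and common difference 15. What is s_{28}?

440

s_k = 35 + (k - 1)·15.
s_{28} = 35 + 27·15 = 440.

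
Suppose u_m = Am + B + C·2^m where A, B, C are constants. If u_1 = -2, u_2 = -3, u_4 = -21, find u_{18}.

Plug in m = 1, 2, 4: A + B + 2C = -2; 2A + B + 4C = -3; 4A + B + 16C = -21.
Subtracting the first from the second: A + 2C = -1.
Subtracting the second from the third: 2A + 12C = -18.
Solving: C = -2, A = 3, then B = -1.
Hence u_{18} = 3·18 + (-1) + (-2)·262144 = -524235.

-524235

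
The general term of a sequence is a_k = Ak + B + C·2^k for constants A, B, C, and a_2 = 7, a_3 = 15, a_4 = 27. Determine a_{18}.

262211

At k = 2, 3, 4: 2A + B + 4C = 7; 3A + B + 8C = 15; 4A + B + 16C = 27.
Subtracting the first from the second: A + 4C = 8.
Subtracting the second from the third: A + 8C = 12.
Solving: C = 1, A = 4, then B = -5.
Therefore a_{18} = 72 + (-5) + 1·262144 = 262211.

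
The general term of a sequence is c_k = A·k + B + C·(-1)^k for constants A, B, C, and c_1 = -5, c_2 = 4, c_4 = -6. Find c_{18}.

-76

Write the equations: A + B - C = -5; 2A + B + C = 4; 4A + B + C = -6.
Subtracting the first from the second: A + 2C = 9.
Subtracting the second from the third: 2A = -10.
Solving: C = 7, A = -5, then B = 7.
Therefore c_{18} = -90 + 7 + 7·1 = -76.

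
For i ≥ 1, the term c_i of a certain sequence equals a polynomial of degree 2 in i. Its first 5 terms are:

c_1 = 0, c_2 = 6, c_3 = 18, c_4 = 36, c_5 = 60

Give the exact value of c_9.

1st diffs: 6, 12, 18, 24.
2nd diffs: 6, 6, 6 (constant).
Newton forward-difference form: c_i = 6·C(i-1,1) + 6·C(i-1,2).
At i = 9: i-1 = 8, so c_9 = 48 + 168 = 216.

216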